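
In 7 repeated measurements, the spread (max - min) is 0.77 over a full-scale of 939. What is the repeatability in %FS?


Repeatability = (spread / full scale) * 100%.
R = (0.77 / 939) * 100
R = 0.082 %FS

0.082 %FS


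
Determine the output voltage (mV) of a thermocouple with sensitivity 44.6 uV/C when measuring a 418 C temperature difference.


The thermocouple output V = sensitivity * dT.
V = 44.6 uV/C * 418 C
V = 18642.8 uV
V = 18.643 mV

18.643 mV


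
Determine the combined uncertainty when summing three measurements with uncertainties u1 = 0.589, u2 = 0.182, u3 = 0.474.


For a sum of independent quantities, uc = sqrt(u1^2 + u2^2 + u3^2).
uc = sqrt(0.589^2 + 0.182^2 + 0.474^2)
uc = sqrt(0.346921 + 0.033124 + 0.224676)
uc = 0.7776

0.7776


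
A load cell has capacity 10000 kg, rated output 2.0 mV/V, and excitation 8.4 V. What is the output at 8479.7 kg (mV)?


Vout = rated_output * Vex * (load / capacity).
Vout = 2.0 * 8.4 * (8479.7 / 10000)
Vout = 2.0 * 8.4 * 0.84797
Vout = 14.246 mV

14.246 mV


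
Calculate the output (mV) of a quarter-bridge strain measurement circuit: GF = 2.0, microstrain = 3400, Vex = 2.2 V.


Quarter bridge output: Vout = (GF * epsilon * Vex) / 4.
Vout = (2.0 * 3400e-6 * 2.2) / 4
Vout = 0.01496 / 4 V
Vout = 0.00374 V = 3.74 mV

3.74 mV


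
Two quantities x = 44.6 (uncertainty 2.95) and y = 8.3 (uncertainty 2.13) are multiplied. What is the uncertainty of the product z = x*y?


For a product z = x*y, the relative uncertainty is:
uz/z = sqrt((ux/x)^2 + (uy/y)^2)
Relative uncertainties: ux/x = 2.95/44.6 = 0.066143
uy/y = 2.13/8.3 = 0.256627
z = 44.6 * 8.3 = 370.2
uz = 370.2 * sqrt(0.066143^2 + 0.256627^2) = 98.103

98.103


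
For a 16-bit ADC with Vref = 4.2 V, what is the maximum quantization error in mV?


The maximum quantization error is +/- LSB/2.
LSB = Vref / 2^n = 4.2 / 65536 = 6.409e-05 V
Max error = LSB / 2 = 6.409e-05 / 2 = 3.204e-05 V
Max error = 0.032 mV

0.032 mV


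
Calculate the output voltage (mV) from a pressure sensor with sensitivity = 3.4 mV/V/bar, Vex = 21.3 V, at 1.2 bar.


Output = sensitivity * Vex * P.
Vout = 3.4 * 21.3 * 1.2
Vout = 72.42 * 1.2
Vout = 86.9 mV

86.9 mV


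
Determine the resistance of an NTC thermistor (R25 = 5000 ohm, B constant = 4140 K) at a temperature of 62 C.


NTC thermistor equation: Rt = R25 * exp(B * (1/T - 1/T25)).
T in Kelvin: 335.15 K, T25 = 298.15 K
1/T - 1/T25 = 1/335.15 - 1/298.15 = -0.00037028
B * (1/T - 1/T25) = 4140 * -0.00037028 = -1.533
Rt = 5000 * exp(-1.533) = 1079.5 ohm

1079.5 ohm


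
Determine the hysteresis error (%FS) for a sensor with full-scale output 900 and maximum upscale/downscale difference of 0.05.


Hysteresis = (max difference / full scale) * 100%.
H = (0.05 / 900) * 100
H = 0.006 %FS

0.006 %FS


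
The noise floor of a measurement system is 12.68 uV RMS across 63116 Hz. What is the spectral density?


Noise spectral density = Vrms / sqrt(BW).
NSD = 12.68 / sqrt(63116)
NSD = 12.68 / 251.229
NSD = 0.0505 uV/sqrt(Hz)

0.0505 uV/sqrt(Hz)


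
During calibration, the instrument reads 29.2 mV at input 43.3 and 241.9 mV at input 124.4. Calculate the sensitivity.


Sensitivity = (y2 - y1) / (x2 - x1).
S = (241.9 - 29.2) / (124.4 - 43.3)
S = 212.7 / 81.1
S = 2.6227 mV/unit

2.6227 mV/unit


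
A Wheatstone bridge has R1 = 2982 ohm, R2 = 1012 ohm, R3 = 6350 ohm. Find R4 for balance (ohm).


At balance: R1*R4 = R2*R3, so R4 = R2*R3/R1.
R4 = 1012 * 6350 / 2982
R4 = 6426200 / 2982
R4 = 2155.0 ohm

2155.0 ohm


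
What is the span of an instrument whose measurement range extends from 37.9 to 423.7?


Span = upper range - lower range.
Span = 423.7 - (37.9)
Span = 385.8

385.8


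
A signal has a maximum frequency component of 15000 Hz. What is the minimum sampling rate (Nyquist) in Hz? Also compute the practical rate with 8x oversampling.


By Nyquist theorem, fs_min = 2 * fmax.
fs_min = 2 * 15000 = 30000 Hz
Practical rate = 8 * fs_min = 8 * 30000 = 240000 Hz

fs_min = 30000 Hz, fs_practical = 240000 Hz


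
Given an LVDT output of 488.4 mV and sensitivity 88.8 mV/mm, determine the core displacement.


Displacement = Vout / sensitivity.
d = 488.4 / 88.8
d = 5.5 mm

5.5 mm


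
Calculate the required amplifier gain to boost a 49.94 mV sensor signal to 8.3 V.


Gain = Vout / Vin (converting to same units).
G = 8.3 V / 49.94 mV
G = 8300.0 mV / 49.94 mV
G = 166.2

166.2


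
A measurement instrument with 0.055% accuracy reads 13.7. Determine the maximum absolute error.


Absolute error = (accuracy% / 100) * reading.
Error = (0.055 / 100) * 13.7
Error = 0.00055 * 13.7
Error = 0.0075

0.0075


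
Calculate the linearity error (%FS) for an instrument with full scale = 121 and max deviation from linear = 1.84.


Linearity error = (max deviation / full scale) * 100%.
Linearity = (1.84 / 121) * 100
Linearity = 1.521 %FS

1.521 %FS


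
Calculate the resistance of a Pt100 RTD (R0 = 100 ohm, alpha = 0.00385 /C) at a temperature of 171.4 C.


The RTD equation: Rt = R0 * (1 + alpha * T).
Rt = 100 * (1 + 0.00385 * 171.4)
Rt = 100 * (1 + 0.65989)
Rt = 100 * 1.65989
Rt = 165.989 ohm

165.989 ohm


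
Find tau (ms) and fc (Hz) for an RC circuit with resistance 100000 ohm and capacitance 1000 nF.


Time constant: tau = R * C.
tau = 100000 * 1.00e-06 = 0.1 s
tau = 100.0 ms
Cutoff frequency: fc = 1 / (2*pi*R*C).
fc = 1 / (2*pi*0.1) = 1.59 Hz

tau = 100.0 ms, fc = 1.59 Hz


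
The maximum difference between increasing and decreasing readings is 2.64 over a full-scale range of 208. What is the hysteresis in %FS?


Hysteresis = (max difference / full scale) * 100%.
H = (2.64 / 208) * 100
H = 1.269 %FS

1.269 %FS


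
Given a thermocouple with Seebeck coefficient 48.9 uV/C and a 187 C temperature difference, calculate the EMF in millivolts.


The thermocouple output V = sensitivity * dT.
V = 48.9 uV/C * 187 C
V = 9144.3 uV
V = 9.144 mV

9.144 mV


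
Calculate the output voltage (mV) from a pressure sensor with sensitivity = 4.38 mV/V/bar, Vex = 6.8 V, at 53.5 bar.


Output = sensitivity * Vex * P.
Vout = 4.38 * 6.8 * 53.5
Vout = 29.784 * 53.5
Vout = 1593.44 mV

1593.44 mV


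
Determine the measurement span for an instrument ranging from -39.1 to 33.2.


Span = upper range - lower range.
Span = 33.2 - (-39.1)
Span = 72.3

72.3


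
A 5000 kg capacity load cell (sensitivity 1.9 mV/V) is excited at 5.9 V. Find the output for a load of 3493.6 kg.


Vout = rated_output * Vex * (load / capacity).
Vout = 1.9 * 5.9 * (3493.6 / 5000)
Vout = 1.9 * 5.9 * 0.69872
Vout = 7.833 mV

7.833 mV


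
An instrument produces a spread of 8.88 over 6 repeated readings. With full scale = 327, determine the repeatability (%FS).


Repeatability = (spread / full scale) * 100%.
R = (8.88 / 327) * 100
R = 2.716 %FS

2.716 %FS


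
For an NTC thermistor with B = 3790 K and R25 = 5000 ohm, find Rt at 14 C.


NTC thermistor equation: Rt = R25 * exp(B * (1/T - 1/T25)).
T in Kelvin: 287.15 K, T25 = 298.15 K
1/T - 1/T25 = 1/287.15 - 1/298.15 = 0.00012848
B * (1/T - 1/T25) = 3790 * 0.00012848 = 0.487
Rt = 5000 * exp(0.487) = 8136.8 ohm

8136.8 ohm


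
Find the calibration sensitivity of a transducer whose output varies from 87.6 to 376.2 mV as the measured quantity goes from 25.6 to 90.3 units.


Sensitivity = (y2 - y1) / (x2 - x1).
S = (376.2 - 87.6) / (90.3 - 25.6)
S = 288.6 / 64.7
S = 4.4606 mV/unit

4.4606 mV/unit


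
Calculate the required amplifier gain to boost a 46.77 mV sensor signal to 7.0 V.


Gain = Vout / Vin (converting to same units).
G = 7.0 V / 46.77 mV
G = 7000.0 mV / 46.77 mV
G = 149.67

149.67


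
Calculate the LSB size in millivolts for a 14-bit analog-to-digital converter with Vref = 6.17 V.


The resolution (LSB) of an ADC is Vref / 2^n.
LSB = 6.17 / 2^14
LSB = 6.17 / 16384
LSB = 0.00037659 V = 0.37658691 mV

0.37658691 mV


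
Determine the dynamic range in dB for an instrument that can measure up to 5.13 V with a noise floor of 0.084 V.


Dynamic range = 20 * log10(Vmax / Vnoise).
DR = 20 * log10(5.13 / 0.084)
DR = 20 * log10(61.07)
DR = 35.72 dB

35.72 dB


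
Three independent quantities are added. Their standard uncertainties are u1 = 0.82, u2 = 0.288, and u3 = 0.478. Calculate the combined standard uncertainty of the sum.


For a sum of independent quantities, uc = sqrt(u1^2 + u2^2 + u3^2).
uc = sqrt(0.82^2 + 0.288^2 + 0.478^2)
uc = sqrt(0.6724 + 0.082944 + 0.228484)
uc = 0.9919

0.9919


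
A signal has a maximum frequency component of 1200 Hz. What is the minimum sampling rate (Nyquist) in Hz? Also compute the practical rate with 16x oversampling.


By Nyquist theorem, fs_min = 2 * fmax.
fs_min = 2 * 1200 = 2400 Hz
Practical rate = 16 * fs_min = 16 * 2400 = 38400 Hz

fs_min = 2400 Hz, fs_practical = 38400 Hz


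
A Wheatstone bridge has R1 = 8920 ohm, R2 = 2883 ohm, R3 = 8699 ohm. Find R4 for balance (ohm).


At balance: R1*R4 = R2*R3, so R4 = R2*R3/R1.
R4 = 2883 * 8699 / 8920
R4 = 25079217 / 8920
R4 = 2811.57 ohm

2811.57 ohm


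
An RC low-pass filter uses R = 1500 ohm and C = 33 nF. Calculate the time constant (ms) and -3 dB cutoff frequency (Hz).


Time constant: tau = R * C.
tau = 1500 * 3.30e-08 = 4.95e-05 s
tau = 0.0495 ms
Cutoff frequency: fc = 1 / (2*pi*R*C).
fc = 1 / (2*pi*4.95e-05) = 3215.25 Hz

tau = 0.0495 ms, fc = 3215.25 Hz


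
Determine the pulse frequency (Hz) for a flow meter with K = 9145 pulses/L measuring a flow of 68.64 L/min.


Frequency = K * Q / 60 (converting L/min to L/s).
f = 9145 * 68.64 / 60
f = 627712.8 / 60
f = 10461.88 Hz

10461.88 Hz


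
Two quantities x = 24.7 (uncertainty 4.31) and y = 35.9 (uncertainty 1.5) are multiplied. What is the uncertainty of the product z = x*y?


For a product z = x*y, the relative uncertainty is:
uz/z = sqrt((ux/x)^2 + (uy/y)^2)
Relative uncertainties: ux/x = 4.31/24.7 = 0.174494
uy/y = 1.5/35.9 = 0.041783
z = 24.7 * 35.9 = 886.7
uz = 886.7 * sqrt(0.174494^2 + 0.041783^2) = 159.103

159.103


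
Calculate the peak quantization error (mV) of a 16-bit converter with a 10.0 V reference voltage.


The maximum quantization error is +/- LSB/2.
LSB = Vref / 2^n = 10.0 / 65536 = 0.00015259 V
Max error = LSB / 2 = 0.00015259 / 2 = 7.629e-05 V
Max error = 0.0763 mV

0.0763 mV


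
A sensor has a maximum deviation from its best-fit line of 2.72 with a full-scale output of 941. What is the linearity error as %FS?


Linearity error = (max deviation / full scale) * 100%.
Linearity = (2.72 / 941) * 100
Linearity = 0.289 %FS

0.289 %FS


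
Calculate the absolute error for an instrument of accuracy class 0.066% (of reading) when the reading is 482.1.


Absolute error = (accuracy% / 100) * reading.
Error = (0.066 / 100) * 482.1
Error = 0.00066 * 482.1
Error = 0.3182

0.3182


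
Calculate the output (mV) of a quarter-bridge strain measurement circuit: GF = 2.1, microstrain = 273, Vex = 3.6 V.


Quarter bridge output: Vout = (GF * epsilon * Vex) / 4.
Vout = (2.1 * 273e-6 * 3.6) / 4
Vout = 0.00206388 / 4 V
Vout = 0.00051597 V = 0.516 mV

0.516 mV


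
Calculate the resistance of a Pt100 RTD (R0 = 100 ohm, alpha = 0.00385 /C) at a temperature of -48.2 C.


The RTD equation: Rt = R0 * (1 + alpha * T).
Rt = 100 * (1 + 0.00385 * -48.2)
Rt = 100 * (1 + -0.18557)
Rt = 100 * 0.81443
Rt = 81.443 ohm

81.443 ohm


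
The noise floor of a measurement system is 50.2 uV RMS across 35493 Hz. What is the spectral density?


Noise spectral density = Vrms / sqrt(BW).
NSD = 50.2 / sqrt(35493)
NSD = 50.2 / 188.3959
NSD = 0.2665 uV/sqrt(Hz)

0.2665 uV/sqrt(Hz)


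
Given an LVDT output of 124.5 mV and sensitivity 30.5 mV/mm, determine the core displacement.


Displacement = Vout / sensitivity.
d = 124.5 / 30.5
d = 4.082 mm

4.082 mm


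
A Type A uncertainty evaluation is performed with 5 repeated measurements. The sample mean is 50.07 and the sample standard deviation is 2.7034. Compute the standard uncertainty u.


The standard uncertainty for Type A evaluation is u = s / sqrt(n).
u = 2.7034 / sqrt(5)
u = 2.7034 / 2.2361
u = 1.209

1.209


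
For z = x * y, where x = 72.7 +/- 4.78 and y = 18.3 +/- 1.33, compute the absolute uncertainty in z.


For a product z = x*y, the relative uncertainty is:
uz/z = sqrt((ux/x)^2 + (uy/y)^2)
Relative uncertainties: ux/x = 4.78/72.7 = 0.06575
uy/y = 1.33/18.3 = 0.072678
z = 72.7 * 18.3 = 1330.4
uz = 1330.4 * sqrt(0.06575^2 + 0.072678^2) = 130.387

130.387


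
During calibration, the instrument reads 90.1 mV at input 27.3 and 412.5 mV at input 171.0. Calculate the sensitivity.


Sensitivity = (y2 - y1) / (x2 - x1).
S = (412.5 - 90.1) / (171.0 - 27.3)
S = 322.4 / 143.7
S = 2.2436 mV/unit

2.2436 mV/unit


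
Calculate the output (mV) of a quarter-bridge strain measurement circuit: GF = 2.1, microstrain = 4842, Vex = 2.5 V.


Quarter bridge output: Vout = (GF * epsilon * Vex) / 4.
Vout = (2.1 * 4842e-6 * 2.5) / 4
Vout = 0.0254205 / 4 V
Vout = 0.00635513 V = 6.3551 mV

6.3551 mV


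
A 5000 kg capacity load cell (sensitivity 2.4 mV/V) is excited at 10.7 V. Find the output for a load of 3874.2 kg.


Vout = rated_output * Vex * (load / capacity).
Vout = 2.4 * 10.7 * (3874.2 / 5000)
Vout = 2.4 * 10.7 * 0.77484
Vout = 19.898 mV

19.898 mV


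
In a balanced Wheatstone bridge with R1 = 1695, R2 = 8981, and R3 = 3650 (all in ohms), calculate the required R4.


At balance: R1*R4 = R2*R3, so R4 = R2*R3/R1.
R4 = 8981 * 3650 / 1695
R4 = 32780650 / 1695
R4 = 19339.62 ohm

19339.62 ohm


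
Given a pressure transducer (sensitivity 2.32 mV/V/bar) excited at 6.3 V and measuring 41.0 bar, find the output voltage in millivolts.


Output = sensitivity * Vex * P.
Vout = 2.32 * 6.3 * 41.0
Vout = 14.616 * 41.0
Vout = 599.26 mV

599.26 mV


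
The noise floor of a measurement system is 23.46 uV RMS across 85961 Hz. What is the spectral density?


Noise spectral density = Vrms / sqrt(BW).
NSD = 23.46 / sqrt(85961)
NSD = 23.46 / 293.1911
NSD = 0.08 uV/sqrt(Hz)

0.08 uV/sqrt(Hz)


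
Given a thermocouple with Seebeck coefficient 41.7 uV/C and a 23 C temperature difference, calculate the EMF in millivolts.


The thermocouple output V = sensitivity * dT.
V = 41.7 uV/C * 23 C
V = 959.1 uV
V = 0.959 mV

0.959 mV


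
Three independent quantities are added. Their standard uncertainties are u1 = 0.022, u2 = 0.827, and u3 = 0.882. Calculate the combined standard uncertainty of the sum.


For a sum of independent quantities, uc = sqrt(u1^2 + u2^2 + u3^2).
uc = sqrt(0.022^2 + 0.827^2 + 0.882^2)
uc = sqrt(0.000484 + 0.683929 + 0.777924)
uc = 1.2093

1.2093


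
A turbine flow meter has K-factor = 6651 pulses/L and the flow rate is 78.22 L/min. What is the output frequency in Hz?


Frequency = K * Q / 60 (converting L/min to L/s).
f = 6651 * 78.22 / 60
f = 520241.22 / 60
f = 8670.69 Hz

8670.69 Hz


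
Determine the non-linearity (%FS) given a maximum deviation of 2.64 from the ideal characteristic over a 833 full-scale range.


Linearity error = (max deviation / full scale) * 100%.
Linearity = (2.64 / 833) * 100
Linearity = 0.317 %FS

0.317 %FS


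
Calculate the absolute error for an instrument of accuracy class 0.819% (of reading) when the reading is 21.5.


Absolute error = (accuracy% / 100) * reading.
Error = (0.819 / 100) * 21.5
Error = 0.00819 * 21.5
Error = 0.1761

0.1761


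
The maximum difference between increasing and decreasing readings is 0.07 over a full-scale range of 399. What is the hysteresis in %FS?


Hysteresis = (max difference / full scale) * 100%.
H = (0.07 / 399) * 100
H = 0.018 %FS

0.018 %FS


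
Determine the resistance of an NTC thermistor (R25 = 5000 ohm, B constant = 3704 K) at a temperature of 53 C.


NTC thermistor equation: Rt = R25 * exp(B * (1/T - 1/T25)).
T in Kelvin: 326.15 K, T25 = 298.15 K
1/T - 1/T25 = 1/326.15 - 1/298.15 = -0.00028794
B * (1/T - 1/T25) = 3704 * -0.00028794 = -1.0665
Rt = 5000 * exp(-1.0665) = 1721.0 ohm

1721.0 ohm


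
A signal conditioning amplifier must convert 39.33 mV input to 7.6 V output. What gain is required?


Gain = Vout / Vin (converting to same units).
G = 7.6 V / 39.33 mV
G = 7600.0 mV / 39.33 mV
G = 193.24

193.24


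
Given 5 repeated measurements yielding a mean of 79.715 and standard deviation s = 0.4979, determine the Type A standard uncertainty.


The standard uncertainty for Type A evaluation is u = s / sqrt(n).
u = 0.4979 / sqrt(5)
u = 0.4979 / 2.2361
u = 0.2227

0.2227


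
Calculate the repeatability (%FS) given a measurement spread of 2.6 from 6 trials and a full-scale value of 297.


Repeatability = (spread / full scale) * 100%.
R = (2.6 / 297) * 100
R = 0.875 %FS

0.875 %FS


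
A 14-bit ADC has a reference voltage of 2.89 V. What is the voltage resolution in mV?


The resolution (LSB) of an ADC is Vref / 2^n.
LSB = 2.89 / 2^14
LSB = 2.89 / 16384
LSB = 0.00017639 V = 0.1763916 mV

0.1763916 mV


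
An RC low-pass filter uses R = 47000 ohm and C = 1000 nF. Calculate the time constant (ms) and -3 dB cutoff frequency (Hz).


Time constant: tau = R * C.
tau = 47000 * 1.00e-06 = 0.047 s
tau = 47.0 ms
Cutoff frequency: fc = 1 / (2*pi*R*C).
fc = 1 / (2*pi*0.047) = 3.39 Hz

tau = 47.0 ms, fc = 3.39 Hz


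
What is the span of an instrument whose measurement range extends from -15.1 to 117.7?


Span = upper range - lower range.
Span = 117.7 - (-15.1)
Span = 132.8

132.8


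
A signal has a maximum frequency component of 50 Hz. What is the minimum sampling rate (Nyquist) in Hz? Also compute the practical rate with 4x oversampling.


By Nyquist theorem, fs_min = 2 * fmax.
fs_min = 2 * 50 = 100 Hz
Practical rate = 4 * fs_min = 4 * 100 = 400 Hz

fs_min = 100 Hz, fs_practical = 400 Hz


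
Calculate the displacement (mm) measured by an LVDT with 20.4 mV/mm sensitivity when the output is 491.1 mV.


Displacement = Vout / sensitivity.
d = 491.1 / 20.4
d = 24.074 mm

24.074 mm


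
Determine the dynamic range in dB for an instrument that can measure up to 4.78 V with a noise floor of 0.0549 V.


Dynamic range = 20 * log10(Vmax / Vnoise).
DR = 20 * log10(4.78 / 0.0549)
DR = 20 * log10(87.07)
DR = 38.8 dB

38.8 dB


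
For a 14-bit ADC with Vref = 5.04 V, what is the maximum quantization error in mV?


The maximum quantization error is +/- LSB/2.
LSB = Vref / 2^n = 5.04 / 16384 = 0.00030762 V
Max error = LSB / 2 = 0.00030762 / 2 = 0.00015381 V
Max error = 0.1538 mV

0.1538 mV


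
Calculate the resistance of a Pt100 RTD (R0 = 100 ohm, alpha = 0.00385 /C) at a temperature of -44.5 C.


The RTD equation: Rt = R0 * (1 + alpha * T).
Rt = 100 * (1 + 0.00385 * -44.5)
Rt = 100 * (1 + -0.171325)
Rt = 100 * 0.828675
Rt = 82.868 ohm

82.868 ohm


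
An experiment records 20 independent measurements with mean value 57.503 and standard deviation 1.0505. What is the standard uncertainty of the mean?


The standard uncertainty for Type A evaluation is u = s / sqrt(n).
u = 1.0505 / sqrt(20)
u = 1.0505 / 4.4721
u = 0.2349

0.2349


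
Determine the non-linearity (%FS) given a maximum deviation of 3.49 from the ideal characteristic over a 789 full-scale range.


Linearity error = (max deviation / full scale) * 100%.
Linearity = (3.49 / 789) * 100
Linearity = 0.442 %FS

0.442 %FS


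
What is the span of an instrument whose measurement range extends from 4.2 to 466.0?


Span = upper range - lower range.
Span = 466.0 - (4.2)
Span = 461.8

461.8


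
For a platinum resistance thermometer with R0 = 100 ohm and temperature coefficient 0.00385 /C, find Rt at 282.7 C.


The RTD equation: Rt = R0 * (1 + alpha * T).
Rt = 100 * (1 + 0.00385 * 282.7)
Rt = 100 * (1 + 1.088395)
Rt = 100 * 2.088395
Rt = 208.84 ohm

208.84 ohm


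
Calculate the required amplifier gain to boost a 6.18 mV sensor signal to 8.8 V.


Gain = Vout / Vin (converting to same units).
G = 8.8 V / 6.18 mV
G = 8800.0 mV / 6.18 mV
G = 1423.95

1423.95


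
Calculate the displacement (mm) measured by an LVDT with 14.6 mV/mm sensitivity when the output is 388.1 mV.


Displacement = Vout / sensitivity.
d = 388.1 / 14.6
d = 26.582 mm

26.582 mm


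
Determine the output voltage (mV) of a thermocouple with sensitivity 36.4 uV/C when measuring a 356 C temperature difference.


The thermocouple output V = sensitivity * dT.
V = 36.4 uV/C * 356 C
V = 12958.4 uV
V = 12.958 mV

12.958 mV


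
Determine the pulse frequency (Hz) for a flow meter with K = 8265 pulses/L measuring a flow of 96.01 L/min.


Frequency = K * Q / 60 (converting L/min to L/s).
f = 8265 * 96.01 / 60
f = 793522.65 / 60
f = 13225.38 Hz

13225.38 Hz


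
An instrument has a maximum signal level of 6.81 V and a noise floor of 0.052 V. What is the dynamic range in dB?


Dynamic range = 20 * log10(Vmax / Vnoise).
DR = 20 * log10(6.81 / 0.052)
DR = 20 * log10(130.96)
DR = 42.34 dB

42.34 dB


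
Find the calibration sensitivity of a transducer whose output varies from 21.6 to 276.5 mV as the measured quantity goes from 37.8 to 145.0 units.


Sensitivity = (y2 - y1) / (x2 - x1).
S = (276.5 - 21.6) / (145.0 - 37.8)
S = 254.9 / 107.2
S = 2.3778 mV/unit

2.3778 mV/unit


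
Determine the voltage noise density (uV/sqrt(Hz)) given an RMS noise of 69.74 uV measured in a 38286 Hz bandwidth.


Noise spectral density = Vrms / sqrt(BW).
NSD = 69.74 / sqrt(38286)
NSD = 69.74 / 195.6681
NSD = 0.3564 uV/sqrt(Hz)

0.3564 uV/sqrt(Hz)


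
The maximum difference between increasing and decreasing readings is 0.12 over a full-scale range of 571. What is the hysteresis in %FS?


Hysteresis = (max difference / full scale) * 100%.
H = (0.12 / 571) * 100
H = 0.021 %FS

0.021 %FS


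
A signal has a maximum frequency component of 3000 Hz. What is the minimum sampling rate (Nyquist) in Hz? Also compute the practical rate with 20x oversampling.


By Nyquist theorem, fs_min = 2 * fmax.
fs_min = 2 * 3000 = 6000 Hz
Practical rate = 20 * fs_min = 20 * 6000 = 120000 Hz

fs_min = 6000 Hz, fs_practical = 120000 Hz


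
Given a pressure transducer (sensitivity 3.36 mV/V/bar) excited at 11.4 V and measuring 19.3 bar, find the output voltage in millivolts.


Output = sensitivity * Vex * P.
Vout = 3.36 * 11.4 * 19.3
Vout = 38.304 * 19.3
Vout = 739.27 mV

739.27 mV


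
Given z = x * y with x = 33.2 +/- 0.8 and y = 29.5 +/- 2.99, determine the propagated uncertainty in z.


For a product z = x*y, the relative uncertainty is:
uz/z = sqrt((ux/x)^2 + (uy/y)^2)
Relative uncertainties: ux/x = 0.8/33.2 = 0.024096
uy/y = 2.99/29.5 = 0.101356
z = 33.2 * 29.5 = 979.4
uz = 979.4 * sqrt(0.024096^2 + 0.101356^2) = 102.035

102.035


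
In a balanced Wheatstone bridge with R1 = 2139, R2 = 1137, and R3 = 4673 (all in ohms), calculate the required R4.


At balance: R1*R4 = R2*R3, so R4 = R2*R3/R1.
R4 = 1137 * 4673 / 2139
R4 = 5313201 / 2139
R4 = 2483.96 ohm

2483.96 ohm


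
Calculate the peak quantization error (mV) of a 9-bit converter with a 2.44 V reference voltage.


The maximum quantization error is +/- LSB/2.
LSB = Vref / 2^n = 2.44 / 512 = 0.00476562 V
Max error = LSB / 2 = 0.00476562 / 2 = 0.00238281 V
Max error = 2.3828 mV

2.3828 mV


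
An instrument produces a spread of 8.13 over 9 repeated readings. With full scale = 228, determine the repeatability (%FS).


Repeatability = (spread / full scale) * 100%.
R = (8.13 / 228) * 100
R = 3.566 %FS

3.566 %FS


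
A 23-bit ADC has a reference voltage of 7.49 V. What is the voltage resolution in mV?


The resolution (LSB) of an ADC is Vref / 2^n.
LSB = 7.49 / 2^23
LSB = 7.49 / 8388608
LSB = 8.9e-07 V = 0.00089288 mV

0.00089288 mV


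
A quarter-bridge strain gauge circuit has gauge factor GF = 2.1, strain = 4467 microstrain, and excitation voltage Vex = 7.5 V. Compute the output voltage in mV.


Quarter bridge output: Vout = (GF * epsilon * Vex) / 4.
Vout = (2.1 * 4467e-6 * 7.5) / 4
Vout = 0.07035525 / 4 V
Vout = 0.01758881 V = 17.5888 mV

17.5888 mV


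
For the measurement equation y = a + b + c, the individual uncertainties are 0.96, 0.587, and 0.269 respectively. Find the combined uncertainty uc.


For a sum of independent quantities, uc = sqrt(u1^2 + u2^2 + u3^2).
uc = sqrt(0.96^2 + 0.587^2 + 0.269^2)
uc = sqrt(0.9216 + 0.344569 + 0.072361)
uc = 1.1569

1.1569


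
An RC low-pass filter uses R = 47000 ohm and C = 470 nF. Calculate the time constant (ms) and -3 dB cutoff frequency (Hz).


Time constant: tau = R * C.
tau = 47000 * 4.70e-07 = 0.02209 s
tau = 22.09 ms
Cutoff frequency: fc = 1 / (2*pi*R*C).
fc = 1 / (2*pi*0.02209) = 7.2 Hz

tau = 22.09 ms, fc = 7.2 Hz


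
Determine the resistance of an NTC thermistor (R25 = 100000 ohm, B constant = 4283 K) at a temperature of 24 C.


NTC thermistor equation: Rt = R25 * exp(B * (1/T - 1/T25)).
T in Kelvin: 297.15 K, T25 = 298.15 K
1/T - 1/T25 = 1/297.15 - 1/298.15 = 1.129e-05
B * (1/T - 1/T25) = 4283 * 1.129e-05 = 0.0483
Rt = 100000 * exp(0.0483) = 104953.1 ohm

104953.1 ohm


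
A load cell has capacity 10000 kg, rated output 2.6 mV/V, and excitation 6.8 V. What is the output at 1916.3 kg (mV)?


Vout = rated_output * Vex * (load / capacity).
Vout = 2.6 * 6.8 * (1916.3 / 10000)
Vout = 2.6 * 6.8 * 0.19163
Vout = 3.388 mV

3.388 mV


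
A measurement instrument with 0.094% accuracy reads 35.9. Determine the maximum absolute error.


Absolute error = (accuracy% / 100) * reading.
Error = (0.094 / 100) * 35.9
Error = 0.00094 * 35.9
Error = 0.0337

0.0337


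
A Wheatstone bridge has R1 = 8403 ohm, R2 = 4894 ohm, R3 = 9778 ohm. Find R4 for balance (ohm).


At balance: R1*R4 = R2*R3, so R4 = R2*R3/R1.
R4 = 4894 * 9778 / 8403
R4 = 47853532 / 8403
R4 = 5694.82 ohm

5694.82 ohm


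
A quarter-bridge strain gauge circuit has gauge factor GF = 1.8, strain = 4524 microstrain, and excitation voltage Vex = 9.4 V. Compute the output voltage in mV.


Quarter bridge output: Vout = (GF * epsilon * Vex) / 4.
Vout = (1.8 * 4524e-6 * 9.4) / 4
Vout = 0.07654608 / 4 V
Vout = 0.01913652 V = 19.1365 mV

19.1365 mV


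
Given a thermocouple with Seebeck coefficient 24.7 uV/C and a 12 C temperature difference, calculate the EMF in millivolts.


The thermocouple output V = sensitivity * dT.
V = 24.7 uV/C * 12 C
V = 296.4 uV
V = 0.296 mV

0.296 mV


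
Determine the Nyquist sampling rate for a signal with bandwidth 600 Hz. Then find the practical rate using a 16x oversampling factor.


By Nyquist theorem, fs_min = 2 * fmax.
fs_min = 2 * 600 = 1200 Hz
Practical rate = 16 * fs_min = 16 * 1200 = 19200 Hz

fs_min = 1200 Hz, fs_practical = 19200 Hz


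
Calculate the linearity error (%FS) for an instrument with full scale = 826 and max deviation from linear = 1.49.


Linearity error = (max deviation / full scale) * 100%.
Linearity = (1.49 / 826) * 100
Linearity = 0.18 %FS

0.18 %FS


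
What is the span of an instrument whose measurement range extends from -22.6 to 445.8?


Span = upper range - lower range.
Span = 445.8 - (-22.6)
Span = 468.4

468.4


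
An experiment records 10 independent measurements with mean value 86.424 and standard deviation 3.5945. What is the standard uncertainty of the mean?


The standard uncertainty for Type A evaluation is u = s / sqrt(n).
u = 3.5945 / sqrt(10)
u = 3.5945 / 3.1623
u = 1.1367

1.1367


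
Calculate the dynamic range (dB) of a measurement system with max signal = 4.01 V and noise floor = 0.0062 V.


Dynamic range = 20 * log10(Vmax / Vnoise).
DR = 20 * log10(4.01 / 0.0062)
DR = 20 * log10(646.77)
DR = 56.22 dB

56.22 dB


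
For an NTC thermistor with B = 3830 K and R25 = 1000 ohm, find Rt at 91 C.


NTC thermistor equation: Rt = R25 * exp(B * (1/T - 1/T25)).
T in Kelvin: 364.15 K, T25 = 298.15 K
1/T - 1/T25 = 1/364.15 - 1/298.15 = -0.0006079
B * (1/T - 1/T25) = 3830 * -0.0006079 = -2.3282
Rt = 1000 * exp(-2.3282) = 97.5 ohm

97.5 ohm


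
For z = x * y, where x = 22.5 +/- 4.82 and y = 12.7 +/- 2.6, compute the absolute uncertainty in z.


For a product z = x*y, the relative uncertainty is:
uz/z = sqrt((ux/x)^2 + (uy/y)^2)
Relative uncertainties: ux/x = 4.82/22.5 = 0.214222
uy/y = 2.6/12.7 = 0.204724
z = 22.5 * 12.7 = 285.8
uz = 285.8 * sqrt(0.214222^2 + 0.204724^2) = 84.672

84.672


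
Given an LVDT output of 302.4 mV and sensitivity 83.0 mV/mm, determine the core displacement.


Displacement = Vout / sensitivity.
d = 302.4 / 83.0
d = 3.643 mm

3.643 mm


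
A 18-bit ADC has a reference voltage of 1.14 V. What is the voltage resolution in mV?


The resolution (LSB) of an ADC is Vref / 2^n.
LSB = 1.14 / 2^18
LSB = 1.14 / 262144
LSB = 4.35e-06 V = 0.00434875 mV

0.00434875 mV


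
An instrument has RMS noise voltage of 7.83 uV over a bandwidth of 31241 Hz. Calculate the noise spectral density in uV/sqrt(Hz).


Noise spectral density = Vrms / sqrt(BW).
NSD = 7.83 / sqrt(31241)
NSD = 7.83 / 176.7512
NSD = 0.0443 uV/sqrt(Hz)

0.0443 uV/sqrt(Hz)


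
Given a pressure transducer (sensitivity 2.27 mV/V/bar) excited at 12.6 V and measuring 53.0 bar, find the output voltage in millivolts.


Output = sensitivity * Vex * P.
Vout = 2.27 * 12.6 * 53.0
Vout = 28.602 * 53.0
Vout = 1515.91 mV

1515.91 mV


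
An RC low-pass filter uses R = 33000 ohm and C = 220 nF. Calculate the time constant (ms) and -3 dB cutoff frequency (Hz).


Time constant: tau = R * C.
tau = 33000 * 2.20e-07 = 0.00726 s
tau = 7.26 ms
Cutoff frequency: fc = 1 / (2*pi*R*C).
fc = 1 / (2*pi*0.00726) = 21.92 Hz

tau = 7.26 ms, fc = 21.92 Hz


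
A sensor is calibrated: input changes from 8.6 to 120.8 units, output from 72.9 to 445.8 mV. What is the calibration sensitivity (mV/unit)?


Sensitivity = (y2 - y1) / (x2 - x1).
S = (445.8 - 72.9) / (120.8 - 8.6)
S = 372.9 / 112.2
S = 3.3235 mV/unit

3.3235 mV/unit


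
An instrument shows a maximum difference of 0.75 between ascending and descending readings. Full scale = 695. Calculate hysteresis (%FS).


Hysteresis = (max difference / full scale) * 100%.
H = (0.75 / 695) * 100
H = 0.108 %FS

0.108 %FS


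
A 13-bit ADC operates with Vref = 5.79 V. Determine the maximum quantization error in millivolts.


The maximum quantization error is +/- LSB/2.
LSB = Vref / 2^n = 5.79 / 8192 = 0.00070679 V
Max error = LSB / 2 = 0.00070679 / 2 = 0.00035339 V
Max error = 0.3534 mV

0.3534 mV


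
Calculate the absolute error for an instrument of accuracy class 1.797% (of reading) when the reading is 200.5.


Absolute error = (accuracy% / 100) * reading.
Error = (1.797 / 100) * 200.5
Error = 0.01797 * 200.5
Error = 3.603

3.603


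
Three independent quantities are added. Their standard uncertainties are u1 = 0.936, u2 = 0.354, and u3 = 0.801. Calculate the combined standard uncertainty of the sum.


For a sum of independent quantities, uc = sqrt(u1^2 + u2^2 + u3^2).
uc = sqrt(0.936^2 + 0.354^2 + 0.801^2)
uc = sqrt(0.876096 + 0.125316 + 0.641601)
uc = 1.2818

1.2818


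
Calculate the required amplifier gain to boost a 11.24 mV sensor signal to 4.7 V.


Gain = Vout / Vin (converting to same units).
G = 4.7 V / 11.24 mV
G = 4700.0 mV / 11.24 mV
G = 418.15

418.15


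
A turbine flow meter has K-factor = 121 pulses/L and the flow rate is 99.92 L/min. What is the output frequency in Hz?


Frequency = K * Q / 60 (converting L/min to L/s).
f = 121 * 99.92 / 60
f = 12090.32 / 60
f = 201.51 Hz

201.51 Hz


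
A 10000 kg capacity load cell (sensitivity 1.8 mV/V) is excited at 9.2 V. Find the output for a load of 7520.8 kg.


Vout = rated_output * Vex * (load / capacity).
Vout = 1.8 * 9.2 * (7520.8 / 10000)
Vout = 1.8 * 9.2 * 0.75208
Vout = 12.454 mV

12.454 mV


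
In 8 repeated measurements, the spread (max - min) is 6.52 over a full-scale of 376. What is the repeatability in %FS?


Repeatability = (spread / full scale) * 100%.
R = (6.52 / 376) * 100
R = 1.734 %FS

1.734 %FS


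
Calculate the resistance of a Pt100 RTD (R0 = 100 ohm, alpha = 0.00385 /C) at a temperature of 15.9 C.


The RTD equation: Rt = R0 * (1 + alpha * T).
Rt = 100 * (1 + 0.00385 * 15.9)
Rt = 100 * (1 + 0.061215)
Rt = 100 * 1.061215
Rt = 106.121 ohm

106.121 ohm


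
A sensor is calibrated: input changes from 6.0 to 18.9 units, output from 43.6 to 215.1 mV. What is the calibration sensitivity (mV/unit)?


Sensitivity = (y2 - y1) / (x2 - x1).
S = (215.1 - 43.6) / (18.9 - 6.0)
S = 171.5 / 12.9
S = 13.2946 mV/unit

13.2946 mV/unit


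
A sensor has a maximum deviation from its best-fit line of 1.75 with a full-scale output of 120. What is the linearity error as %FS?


Linearity error = (max deviation / full scale) * 100%.
Linearity = (1.75 / 120) * 100
Linearity = 1.458 %FS

1.458 %FS


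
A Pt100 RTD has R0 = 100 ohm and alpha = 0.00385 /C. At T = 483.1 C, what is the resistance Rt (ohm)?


The RTD equation: Rt = R0 * (1 + alpha * T).
Rt = 100 * (1 + 0.00385 * 483.1)
Rt = 100 * (1 + 1.859935)
Rt = 100 * 2.859935
Rt = 285.994 ohm

285.994 ohm


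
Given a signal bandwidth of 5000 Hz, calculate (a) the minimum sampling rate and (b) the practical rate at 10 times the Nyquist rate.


By Nyquist theorem, fs_min = 2 * fmax.
fs_min = 2 * 5000 = 10000 Hz
Practical rate = 10 * fs_min = 10 * 10000 = 100000 Hz

fs_min = 10000 Hz, fs_practical = 100000 Hz


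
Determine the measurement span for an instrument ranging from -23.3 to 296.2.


Span = upper range - lower range.
Span = 296.2 - (-23.3)
Span = 319.5

319.5


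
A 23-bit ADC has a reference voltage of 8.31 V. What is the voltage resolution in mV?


The resolution (LSB) of an ADC is Vref / 2^n.
LSB = 8.31 / 2^23
LSB = 8.31 / 8388608
LSB = 9.9e-07 V = 0.00099063 mV

0.00099063 mV


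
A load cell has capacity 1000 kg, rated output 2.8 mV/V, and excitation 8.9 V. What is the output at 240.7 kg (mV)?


Vout = rated_output * Vex * (load / capacity).
Vout = 2.8 * 8.9 * (240.7 / 1000)
Vout = 2.8 * 8.9 * 0.2407
Vout = 5.998 mV

5.998 mV


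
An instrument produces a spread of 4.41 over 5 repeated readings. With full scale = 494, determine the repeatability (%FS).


Repeatability = (spread / full scale) * 100%.
R = (4.41 / 494) * 100
R = 0.893 %FS

0.893 %FS


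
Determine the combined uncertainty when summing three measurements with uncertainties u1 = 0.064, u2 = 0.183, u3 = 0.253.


For a sum of independent quantities, uc = sqrt(u1^2 + u2^2 + u3^2).
uc = sqrt(0.064^2 + 0.183^2 + 0.253^2)
uc = sqrt(0.004096 + 0.033489 + 0.064009)
uc = 0.3187

0.3187


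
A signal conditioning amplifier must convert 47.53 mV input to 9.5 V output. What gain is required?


Gain = Vout / Vin (converting to same units).
G = 9.5 V / 47.53 mV
G = 9500.0 mV / 47.53 mV
G = 199.87

199.87


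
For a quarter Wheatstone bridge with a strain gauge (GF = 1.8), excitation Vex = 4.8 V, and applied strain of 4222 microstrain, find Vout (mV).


Quarter bridge output: Vout = (GF * epsilon * Vex) / 4.
Vout = (1.8 * 4222e-6 * 4.8) / 4
Vout = 0.03647808 / 4 V
Vout = 0.00911952 V = 9.1195 mV

9.1195 mV


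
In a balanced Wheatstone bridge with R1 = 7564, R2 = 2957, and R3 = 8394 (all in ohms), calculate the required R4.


At balance: R1*R4 = R2*R3, so R4 = R2*R3/R1.
R4 = 2957 * 8394 / 7564
R4 = 24821058 / 7564
R4 = 3281.47 ohm

3281.47 ohm


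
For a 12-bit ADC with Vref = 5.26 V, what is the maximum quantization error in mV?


The maximum quantization error is +/- LSB/2.
LSB = Vref / 2^n = 5.26 / 4096 = 0.00128418 V
Max error = LSB / 2 = 0.00128418 / 2 = 0.00064209 V
Max error = 0.6421 mV

0.6421 mV


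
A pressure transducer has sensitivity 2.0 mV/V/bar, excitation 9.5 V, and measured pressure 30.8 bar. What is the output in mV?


Output = sensitivity * Vex * P.
Vout = 2.0 * 9.5 * 30.8
Vout = 19.0 * 30.8
Vout = 585.2 mV

585.2 mV


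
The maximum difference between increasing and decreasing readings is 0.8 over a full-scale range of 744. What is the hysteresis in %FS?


Hysteresis = (max difference / full scale) * 100%.
H = (0.8 / 744) * 100
H = 0.108 %FS

0.108 %FS


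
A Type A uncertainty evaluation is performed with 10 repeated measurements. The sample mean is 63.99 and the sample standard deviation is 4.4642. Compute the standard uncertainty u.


The standard uncertainty for Type A evaluation is u = s / sqrt(n).
u = 4.4642 / sqrt(10)
u = 4.4642 / 3.1623
u = 1.4117

1.4117


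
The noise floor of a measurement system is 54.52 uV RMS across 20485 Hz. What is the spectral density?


Noise spectral density = Vrms / sqrt(BW).
NSD = 54.52 / sqrt(20485)
NSD = 54.52 / 143.1258
NSD = 0.3809 uV/sqrt(Hz)

0.3809 uV/sqrt(Hz)


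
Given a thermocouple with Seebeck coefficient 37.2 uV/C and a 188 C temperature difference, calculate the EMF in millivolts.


The thermocouple output V = sensitivity * dT.
V = 37.2 uV/C * 188 C
V = 6993.6 uV
V = 6.994 mV

6.994 mV


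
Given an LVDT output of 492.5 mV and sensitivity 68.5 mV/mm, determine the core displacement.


Displacement = Vout / sensitivity.
d = 492.5 / 68.5
d = 7.19 mm

7.19 mm


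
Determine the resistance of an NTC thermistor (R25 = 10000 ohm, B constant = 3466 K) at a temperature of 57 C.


NTC thermistor equation: Rt = R25 * exp(B * (1/T - 1/T25)).
T in Kelvin: 330.15 K, T25 = 298.15 K
1/T - 1/T25 = 1/330.15 - 1/298.15 = -0.00032509
B * (1/T - 1/T25) = 3466 * -0.00032509 = -1.1268
Rt = 10000 * exp(-1.1268) = 3240.8 ohm

3240.8 ohm


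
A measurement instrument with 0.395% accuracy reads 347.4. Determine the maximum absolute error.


Absolute error = (accuracy% / 100) * reading.
Error = (0.395 / 100) * 347.4
Error = 0.00395 * 347.4
Error = 1.3722

1.3722


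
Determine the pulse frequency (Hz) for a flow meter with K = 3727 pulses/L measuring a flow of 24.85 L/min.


Frequency = K * Q / 60 (converting L/min to L/s).
f = 3727 * 24.85 / 60
f = 92615.95 / 60
f = 1543.6 Hz

1543.6 Hz


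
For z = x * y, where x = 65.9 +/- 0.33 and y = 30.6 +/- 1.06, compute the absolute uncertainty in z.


For a product z = x*y, the relative uncertainty is:
uz/z = sqrt((ux/x)^2 + (uy/y)^2)
Relative uncertainties: ux/x = 0.33/65.9 = 0.005008
uy/y = 1.06/30.6 = 0.034641
z = 65.9 * 30.6 = 2016.5
uz = 2016.5 * sqrt(0.005008^2 + 0.034641^2) = 70.58

70.58


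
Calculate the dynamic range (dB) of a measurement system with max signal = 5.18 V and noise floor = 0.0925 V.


Dynamic range = 20 * log10(Vmax / Vnoise).
DR = 20 * log10(5.18 / 0.0925)
DR = 20 * log10(56.0)
DR = 34.96 dB

34.96 dB


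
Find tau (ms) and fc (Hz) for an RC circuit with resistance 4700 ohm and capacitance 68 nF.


Time constant: tau = R * C.
tau = 4700 * 6.80e-08 = 0.0003196 s
tau = 0.3196 ms
Cutoff frequency: fc = 1 / (2*pi*R*C).
fc = 1 / (2*pi*0.0003196) = 497.98 Hz

tau = 0.3196 ms, fc = 497.98 Hz


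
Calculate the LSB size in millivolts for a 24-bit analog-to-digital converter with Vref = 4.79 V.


The resolution (LSB) of an ADC is Vref / 2^n.
LSB = 4.79 / 2^24
LSB = 4.79 / 16777216
LSB = 2.9e-07 V = 0.00028551 mV

0.00028551 mV


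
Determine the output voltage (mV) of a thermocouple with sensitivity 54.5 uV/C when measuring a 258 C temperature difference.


The thermocouple output V = sensitivity * dT.
V = 54.5 uV/C * 258 C
V = 14061.0 uV
V = 14.061 mV

14.061 mV


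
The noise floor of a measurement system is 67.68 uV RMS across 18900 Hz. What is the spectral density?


Noise spectral density = Vrms / sqrt(BW).
NSD = 67.68 / sqrt(18900)
NSD = 67.68 / 137.4773
NSD = 0.4923 uV/sqrt(Hz)

0.4923 uV/sqrt(Hz)


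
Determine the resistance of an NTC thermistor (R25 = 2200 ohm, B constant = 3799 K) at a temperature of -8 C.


NTC thermistor equation: Rt = R25 * exp(B * (1/T - 1/T25)).
T in Kelvin: 265.15 K, T25 = 298.15 K
1/T - 1/T25 = 1/265.15 - 1/298.15 = 0.00041743
B * (1/T - 1/T25) = 3799 * 0.00041743 = 1.5858
Rt = 2200 * exp(1.5858) = 10743.4 ohm

10743.4 ohm


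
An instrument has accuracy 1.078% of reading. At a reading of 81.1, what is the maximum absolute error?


Absolute error = (accuracy% / 100) * reading.
Error = (1.078 / 100) * 81.1
Error = 0.01078 * 81.1
Error = 0.8743

0.8743
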